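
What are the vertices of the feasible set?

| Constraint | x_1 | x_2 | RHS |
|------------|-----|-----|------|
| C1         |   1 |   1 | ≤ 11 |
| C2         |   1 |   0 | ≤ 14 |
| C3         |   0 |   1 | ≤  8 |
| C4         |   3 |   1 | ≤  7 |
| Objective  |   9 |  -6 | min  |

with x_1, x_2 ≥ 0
Each vertex is the intersection of two constraint boundaries that also satisfies all remaining constraints:
  x_1 = 0 and x_2 = 0 → (0, 0)
  3x_1 + x_2 = 7 and x_2 = 0 → (2.333, 0)
  3x_1 + x_2 = 7 and x_1 = 0 → (0, 7)

Vertices: (0, 0), (2.333, 0), (0, 7)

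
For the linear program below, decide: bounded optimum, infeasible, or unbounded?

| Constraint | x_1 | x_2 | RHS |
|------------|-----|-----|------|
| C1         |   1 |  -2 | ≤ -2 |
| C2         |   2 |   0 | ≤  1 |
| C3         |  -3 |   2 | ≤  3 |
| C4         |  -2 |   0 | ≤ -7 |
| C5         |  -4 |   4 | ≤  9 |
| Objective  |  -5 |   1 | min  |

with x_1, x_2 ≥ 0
C2 requires 2x_1 ≤ 1, while C4 (-2x_1 ≤ -7) is equivalent to 2x_1 ≥ 7. Together they would need 7 ≤ 2x_1 ≤ 1, which is impossible since 7 > 1. No point satisfies all constraints.

The feasible region is empty; the LP is infeasible.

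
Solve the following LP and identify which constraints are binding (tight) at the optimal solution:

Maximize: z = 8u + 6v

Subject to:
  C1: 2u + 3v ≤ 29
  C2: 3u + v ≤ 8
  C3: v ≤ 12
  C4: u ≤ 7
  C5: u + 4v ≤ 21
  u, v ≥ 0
Optimal: u = 1, v = 5
Slack at optimum:
  C1: slack = 12
  C2: slack = 0 (binding)
  C3: slack = 7
  C4: slack = 6
  C5: slack = 0 (binding)
  u ≥ 0: u = 1
  v ≥ 0: v = 5
Binding constraints: C2, C5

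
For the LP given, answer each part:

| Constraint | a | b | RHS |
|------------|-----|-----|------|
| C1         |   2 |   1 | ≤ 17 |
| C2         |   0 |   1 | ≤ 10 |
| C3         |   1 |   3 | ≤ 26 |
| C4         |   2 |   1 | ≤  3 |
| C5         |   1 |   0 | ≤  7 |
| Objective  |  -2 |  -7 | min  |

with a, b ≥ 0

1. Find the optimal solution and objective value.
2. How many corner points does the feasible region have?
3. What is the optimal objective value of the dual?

1. a = 0, b = 3, z = -21
2. 3
3. -21 (by strong duality, equal to the primal optimum)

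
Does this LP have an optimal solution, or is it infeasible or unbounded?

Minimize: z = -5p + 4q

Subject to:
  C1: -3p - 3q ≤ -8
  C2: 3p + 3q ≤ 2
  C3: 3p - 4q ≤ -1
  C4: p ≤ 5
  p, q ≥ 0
C2 requires 3p + 3q ≤ 2, while C1 (-3p - 3q ≤ -8) is equivalent to 3p + 3q ≥ 8. Together they would need 8 ≤ 3p + 3q ≤ 2, which is impossible since 8 > 2. No point satisfies all constraints.

Infeasible — the constraint set is empty.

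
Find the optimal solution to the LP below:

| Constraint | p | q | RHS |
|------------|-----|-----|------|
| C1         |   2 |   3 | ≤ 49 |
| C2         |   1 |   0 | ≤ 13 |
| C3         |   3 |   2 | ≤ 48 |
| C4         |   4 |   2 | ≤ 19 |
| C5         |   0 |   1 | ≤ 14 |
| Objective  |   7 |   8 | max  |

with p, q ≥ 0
p = 0, q = 9.5, z = 76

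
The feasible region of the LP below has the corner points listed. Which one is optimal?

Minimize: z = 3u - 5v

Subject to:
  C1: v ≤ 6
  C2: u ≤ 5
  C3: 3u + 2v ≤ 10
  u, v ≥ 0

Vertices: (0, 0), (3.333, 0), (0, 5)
(0, 5) with z = -25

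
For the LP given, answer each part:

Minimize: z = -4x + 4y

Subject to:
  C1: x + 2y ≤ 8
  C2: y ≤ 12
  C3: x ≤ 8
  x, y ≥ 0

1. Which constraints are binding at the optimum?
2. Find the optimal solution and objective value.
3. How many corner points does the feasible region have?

1. C1, C3, y ≥ 0
2. x = 8, y = 0, z = -32
3. 3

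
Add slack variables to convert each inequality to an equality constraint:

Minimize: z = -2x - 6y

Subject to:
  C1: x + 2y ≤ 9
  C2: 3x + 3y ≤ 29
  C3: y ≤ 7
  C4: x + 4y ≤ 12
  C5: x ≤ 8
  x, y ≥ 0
min z = -2x - 6y

s.t.
  x + 2y + s1 = 9
  3x + 3y + s2 = 29
  y + s3 = 7
  x + 4y + s4 = 12
  x + s5 = 8
  x, y, s1, s2, s3, s4, s5 ≥ 0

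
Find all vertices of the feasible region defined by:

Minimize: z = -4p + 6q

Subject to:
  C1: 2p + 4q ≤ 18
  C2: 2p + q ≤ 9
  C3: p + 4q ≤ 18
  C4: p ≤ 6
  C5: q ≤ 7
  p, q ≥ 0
Each vertex is the intersection of two constraint boundaries that also satisfies all remaining constraints:
  p = 0 and q = 0 → (0, 0)
  2p + q = 9 and q = 0 → (4.5, 0)
  2p + 4q = 18 and 2p + q = 9 → (3, 3)
  2p + 4q = 18 and p + 4q = 18 → (0, 4.5)

Vertices: (0, 0), (4.5, 0), (3, 3), (0, 4.5)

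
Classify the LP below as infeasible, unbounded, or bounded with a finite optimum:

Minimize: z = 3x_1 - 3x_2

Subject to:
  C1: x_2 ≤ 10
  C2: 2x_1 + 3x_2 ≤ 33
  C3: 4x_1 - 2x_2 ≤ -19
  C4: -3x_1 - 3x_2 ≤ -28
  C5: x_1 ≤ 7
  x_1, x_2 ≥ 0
The point (0, 10) satisfies every constraint, so the LP is feasible; the constraints give x_1 ≤ 7 and x_2 ≤ 10, which with x_1, x_2 ≥ 0 keep the feasible region inside a bounded box. A feasible, bounded LP attains a finite optimum at a vertex.

Evaluating z = 3x_1 - 3x_2 at each vertex:
  (0, 9.5): z = -28.5
  (0.25, 10): z = -29.25
  (0, 10): z = -30

The LP has an optimal solution: (0, 10) with z = -30.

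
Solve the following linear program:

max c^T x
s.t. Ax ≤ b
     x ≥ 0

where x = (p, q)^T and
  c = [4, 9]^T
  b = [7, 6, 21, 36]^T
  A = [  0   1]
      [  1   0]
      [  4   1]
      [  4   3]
p = 3.5, q = 7, z = 77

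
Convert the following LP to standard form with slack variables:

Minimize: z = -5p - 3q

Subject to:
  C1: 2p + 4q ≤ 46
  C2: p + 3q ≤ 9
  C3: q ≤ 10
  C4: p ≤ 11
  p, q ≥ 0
min z = -5p - 3q

s.t.
  2p + 4q + s1 = 46
  p + 3q + s2 = 9
  q + s3 = 10
  p + s4 = 11
  p, q, s1, s2, s3, s4 ≥ 0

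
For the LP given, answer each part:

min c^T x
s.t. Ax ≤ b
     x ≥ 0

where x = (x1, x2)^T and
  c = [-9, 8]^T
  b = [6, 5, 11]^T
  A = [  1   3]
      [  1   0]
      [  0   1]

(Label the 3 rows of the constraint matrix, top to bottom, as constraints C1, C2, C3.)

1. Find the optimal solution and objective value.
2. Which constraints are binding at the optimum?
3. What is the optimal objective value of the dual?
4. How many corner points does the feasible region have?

1. x1 = 5, x2 = 0, z = -45
2. C2, x2 ≥ 0
3. -45 (by strong duality, equal to the primal optimum)
4. 4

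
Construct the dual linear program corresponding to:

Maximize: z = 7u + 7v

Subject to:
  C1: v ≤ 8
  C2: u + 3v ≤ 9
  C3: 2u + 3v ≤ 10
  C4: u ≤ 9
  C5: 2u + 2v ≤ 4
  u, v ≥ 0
Minimize: z = 8y1 + 9y2 + 10y3 + 9y4 + 4y5

Subject to:
  C1: -y2 - 2y3 - y4 - 2y5 ≤ -7
  C2: -y1 - 3y2 - 3y3 - 2y5 ≤ -7
  y1, y2, y3, y4, y5 ≥ 0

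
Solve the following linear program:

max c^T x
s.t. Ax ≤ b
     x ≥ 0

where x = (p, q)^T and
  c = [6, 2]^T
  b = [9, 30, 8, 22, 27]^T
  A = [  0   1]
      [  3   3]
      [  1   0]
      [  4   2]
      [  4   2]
Each vertex is the intersection of two constraint boundaries that also satisfies all remaining constraints:
  p = 0 and q = 0 → (0, 0)
  4p + 2q = 22 and q = 0 → (5.5, 0)
  q = 9 and 3p + 3q = 30 → (1, 9)
  q = 9 and p = 0 → (0, 9)

Evaluating z = 6p + 2q at each vertex:
  (0, 0): z = 0
  (5.5, 0): z = 33
  (1, 9): z = 24
  (0, 9): z = 18

The maximum is at (5.5, 0) with z = 33.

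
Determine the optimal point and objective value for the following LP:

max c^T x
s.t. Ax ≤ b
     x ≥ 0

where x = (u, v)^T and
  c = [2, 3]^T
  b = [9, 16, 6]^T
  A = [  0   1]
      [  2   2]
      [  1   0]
u = 0, v = 8, z = 24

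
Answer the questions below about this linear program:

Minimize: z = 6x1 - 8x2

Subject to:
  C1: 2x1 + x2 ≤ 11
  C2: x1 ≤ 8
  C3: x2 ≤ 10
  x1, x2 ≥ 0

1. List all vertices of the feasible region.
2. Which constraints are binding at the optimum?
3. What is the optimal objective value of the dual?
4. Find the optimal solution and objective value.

1. (0, 0), (5.5, 0), (0.5, 10), (0, 10)
2. C3, x1 ≥ 0
3. -80 (by strong duality, equal to the primal optimum)
4. x1 = 0, x2 = 10, z = -80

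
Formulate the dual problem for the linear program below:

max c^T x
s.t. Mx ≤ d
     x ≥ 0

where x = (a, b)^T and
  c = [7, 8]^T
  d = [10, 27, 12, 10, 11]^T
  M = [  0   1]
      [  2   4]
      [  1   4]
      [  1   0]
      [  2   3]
Minimize: z = 10y1 + 27y2 + 12y3 + 10y4 + 11y5

Subject to:
  C1: -2y2 - y3 - y4 - 2y5 ≤ -7
  C2: -y1 - 4y2 - 4y3 - 3y5 ≤ -8
  y1, y2, y3, y4, y5 ≥ 0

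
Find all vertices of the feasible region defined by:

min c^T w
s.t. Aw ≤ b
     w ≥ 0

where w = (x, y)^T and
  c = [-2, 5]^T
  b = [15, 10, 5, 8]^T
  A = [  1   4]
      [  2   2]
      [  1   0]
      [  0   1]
Each vertex is the intersection of two constraint boundaries that also satisfies all remaining constraints:
  x = 0 and y = 0 → (0, 0)
  2x + 2y = 10 and x = 5 → (5, 0)
  x + 4y = 15 and 2x + 2y = 10 → (1.667, 3.333)
  x + 4y = 15 and x = 0 → (0, 3.75)

Vertices: (0, 0), (5, 0), (1.667, 3.333), (0, 3.75)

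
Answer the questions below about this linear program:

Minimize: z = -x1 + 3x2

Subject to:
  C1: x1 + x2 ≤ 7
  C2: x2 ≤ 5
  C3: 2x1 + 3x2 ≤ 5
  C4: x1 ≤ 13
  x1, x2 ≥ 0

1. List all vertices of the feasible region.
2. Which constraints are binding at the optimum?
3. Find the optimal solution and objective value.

1. (0, 0), (2.5, 0), (0, 1.667)
2. C3, x2 ≥ 0
3. x1 = 2.5, x2 = 0, z = -2.5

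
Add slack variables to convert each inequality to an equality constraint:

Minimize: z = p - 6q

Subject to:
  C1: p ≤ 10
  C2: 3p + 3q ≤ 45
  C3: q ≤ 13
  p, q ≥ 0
min z = p - 6q

s.t.
  p + s1 = 10
  3p + 3q + s2 = 45
  q + s3 = 13
  p, q, s1, s2, s3 ≥ 0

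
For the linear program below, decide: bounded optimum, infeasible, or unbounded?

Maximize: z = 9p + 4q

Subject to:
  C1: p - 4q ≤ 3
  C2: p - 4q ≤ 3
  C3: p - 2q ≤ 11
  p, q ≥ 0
Feasible point: (0, 0) satisfies every constraint, so the LP is feasible.
Direction d = (0, 1): for each constraint row a, a·d ≤ 0 —
  (1)(0) + (-4)(1) = -4 ≤ 0
  (1)(0) + (-4)(1) = -4 ≤ 0
  (1)(0) + (-2)(1) = -2 ≤ 0
and d ≥ 0, so (0, 0) + t·d stays feasible for every t ≥ 0. Along this ray z = 9p + 4q changes by 4 per unit t, so z → +∞.

Unbounded: there is a feasible ray along which z → +∞.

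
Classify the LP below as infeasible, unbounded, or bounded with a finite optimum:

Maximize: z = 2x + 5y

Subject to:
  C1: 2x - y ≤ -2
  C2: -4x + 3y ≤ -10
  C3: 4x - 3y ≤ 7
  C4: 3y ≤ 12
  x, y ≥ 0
C3 requires 4x - 3y ≤ 7, while C2 (-4x + 3y ≤ -10) is equivalent to 4x - 3y ≥ 10. Together they would need 10 ≤ 4x - 3y ≤ 7, which is impossible since 10 > 7. No point satisfies all constraints.

Infeasible: no point satisfies all constraints simultaneously.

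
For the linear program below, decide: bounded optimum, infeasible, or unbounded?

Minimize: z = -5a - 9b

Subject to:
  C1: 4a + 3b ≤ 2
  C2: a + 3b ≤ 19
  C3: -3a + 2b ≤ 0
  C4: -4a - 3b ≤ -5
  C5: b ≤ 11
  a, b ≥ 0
C1 requires 4a + 3b ≤ 2, while C4 (-4a - 3b ≤ -5) is equivalent to 4a + 3b ≥ 5. Together they would need 5 ≤ 4a + 3b ≤ 2, which is impossible since 5 > 2. No point satisfies all constraints.

Infeasible: no point satisfies all constraints simultaneously.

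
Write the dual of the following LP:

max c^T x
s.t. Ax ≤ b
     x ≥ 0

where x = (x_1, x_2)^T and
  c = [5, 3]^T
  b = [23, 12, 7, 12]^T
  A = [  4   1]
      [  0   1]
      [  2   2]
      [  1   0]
Minimize: z = 23y1 + 12y2 + 7y3 + 12y4

Subject to:
  C1: -4y1 - 2y3 - y4 ≤ -5
  C2: -y1 - y2 - 2y3 ≤ -3
  y1, y2, y3, y4 ≥ 0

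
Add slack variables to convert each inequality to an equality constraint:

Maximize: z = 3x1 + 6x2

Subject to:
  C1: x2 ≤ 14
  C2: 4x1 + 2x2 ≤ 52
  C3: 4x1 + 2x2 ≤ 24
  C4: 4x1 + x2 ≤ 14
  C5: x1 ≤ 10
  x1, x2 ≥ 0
max z = 3x1 + 6x2

s.t.
  x2 + s1 = 14
  4x1 + 2x2 + s2 = 52
  4x1 + 2x2 + s3 = 24
  4x1 + x2 + s4 = 14
  x1 + s5 = 10
  x1, x2, s1, s2, s3, s4, s5 ≥ 0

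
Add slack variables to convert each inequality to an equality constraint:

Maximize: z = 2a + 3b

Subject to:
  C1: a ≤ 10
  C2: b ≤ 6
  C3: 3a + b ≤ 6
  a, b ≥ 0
max z = 2a + 3b

s.t.
  a + s1 = 10
  b + s2 = 6
  3a + b + s3 = 6
  a, b, s1, s2, s3 ≥ 0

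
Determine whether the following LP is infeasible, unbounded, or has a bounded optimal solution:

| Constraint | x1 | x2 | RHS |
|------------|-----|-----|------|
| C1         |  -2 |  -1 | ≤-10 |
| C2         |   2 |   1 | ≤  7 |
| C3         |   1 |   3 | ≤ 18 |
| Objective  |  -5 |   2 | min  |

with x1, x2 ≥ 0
C2 requires 2x1 + x2 ≤ 7, while C1 (-2x1 - x2 ≤ -10) is equivalent to 2x1 + x2 ≥ 10. Together they would need 10 ≤ 2x1 + x2 ≤ 7, which is impossible since 10 > 7. No point satisfies all constraints.

The feasible region is empty; the LP is infeasible.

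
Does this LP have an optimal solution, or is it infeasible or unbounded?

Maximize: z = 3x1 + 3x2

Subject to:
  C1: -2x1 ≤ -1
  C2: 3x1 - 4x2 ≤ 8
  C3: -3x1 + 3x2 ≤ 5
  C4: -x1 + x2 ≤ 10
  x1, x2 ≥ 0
Feasible point: (1, 0) satisfies every constraint, so the LP is feasible.
Direction d = (1, 1): for each constraint row a, a·d ≤ 0 —
  (-2)(1) + (0)(1) = -2 ≤ 0
  (3)(1) + (-4)(1) = -1 ≤ 0
  (-3)(1) + (3)(1) = 0 ≤ 0
  (-1)(1) + (1)(1) = 0 ≤ 0
and d ≥ 0, so (1, 0) + t·d stays feasible for every t ≥ 0. Along this ray z = 3x1 + 3x2 changes by 6 per unit t, so z → +∞.

The LP is unbounded; z can be made arbitrarily large.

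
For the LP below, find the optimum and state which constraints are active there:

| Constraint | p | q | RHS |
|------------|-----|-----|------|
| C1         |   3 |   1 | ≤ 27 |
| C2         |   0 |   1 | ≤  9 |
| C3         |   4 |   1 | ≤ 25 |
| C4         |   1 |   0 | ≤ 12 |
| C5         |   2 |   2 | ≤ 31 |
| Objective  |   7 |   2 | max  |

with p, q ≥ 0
Optimal: p = 4, q = 9
Slack at optimum:
  C1: slack = 6
  C2: slack = 0 (binding)
  C3: slack = 0 (binding)
  C4: slack = 8
  C5: slack = 5
  p ≥ 0: p = 4
  q ≥ 0: q = 9
Binding constraints: C2, C3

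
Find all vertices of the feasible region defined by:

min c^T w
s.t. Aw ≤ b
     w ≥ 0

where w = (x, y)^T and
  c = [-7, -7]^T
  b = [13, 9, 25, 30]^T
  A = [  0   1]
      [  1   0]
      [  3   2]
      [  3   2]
Each vertex is the intersection of two constraint boundaries that also satisfies all remaining constraints:
  x = 0 and y = 0 → (0, 0)
  3x + 2y = 25 and y = 0 → (8.333, 0)
  3x + 2y = 25 and x = 0 → (0, 12.5)

Vertices: (0, 0), (8.333, 0), (0, 12.5)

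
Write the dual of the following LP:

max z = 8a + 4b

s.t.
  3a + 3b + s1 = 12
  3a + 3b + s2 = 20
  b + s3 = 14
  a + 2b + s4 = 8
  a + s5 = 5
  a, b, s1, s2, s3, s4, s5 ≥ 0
Minimize: z = 12y1 + 20y2 + 14y3 + 8y4 + 5y5

Subject to:
  C1: -3y1 - 3y2 - y4 - y5 ≤ -8
  C2: -3y1 - 3y2 - y3 - 2y4 ≤ -4
  y1, y2, y3, y4, y5 ≥ 0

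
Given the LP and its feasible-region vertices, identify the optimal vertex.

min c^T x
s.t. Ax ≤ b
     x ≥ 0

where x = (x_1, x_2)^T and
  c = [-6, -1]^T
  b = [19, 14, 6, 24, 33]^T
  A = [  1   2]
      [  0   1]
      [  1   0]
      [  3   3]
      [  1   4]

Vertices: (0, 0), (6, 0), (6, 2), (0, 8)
Evaluating z = -6x_1 - x_2 at each vertex:
  (0, 0): z = 0
  (6, 0): z = -36
  (6, 2): z = -38
  (0, 8): z = -8

The smallest value is z = -38, attained at (6, 2).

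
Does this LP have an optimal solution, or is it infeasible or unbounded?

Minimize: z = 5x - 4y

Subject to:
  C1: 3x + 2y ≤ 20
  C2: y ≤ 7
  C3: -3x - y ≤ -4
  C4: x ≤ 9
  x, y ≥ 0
The point (0, 7) satisfies every constraint, so the LP is feasible; the constraints give x ≤ 9 and y ≤ 7, which with x, y ≥ 0 keep the feasible region inside a bounded box. A feasible, bounded LP attains a finite optimum at a vertex.

Evaluating z = 5x - 4y at each vertex:
  (1.333, 0): z = 6.667
  (6.667, 0): z = 33.33
  (2, 7): z = -18
  (0, 7): z = -28
  (0, 4): z = -16

Feasible with finite optimum z* = -28 at (0, 7).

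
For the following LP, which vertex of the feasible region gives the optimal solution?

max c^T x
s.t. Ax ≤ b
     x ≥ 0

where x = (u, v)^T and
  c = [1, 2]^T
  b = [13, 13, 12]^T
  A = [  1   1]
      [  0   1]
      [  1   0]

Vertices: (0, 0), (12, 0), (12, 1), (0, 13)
Evaluating z = u + 2v at each vertex:
  (0, 0): z = 0
  (12, 0): z = 12
  (12, 1): z = 14
  (0, 13): z = 26

The largest value is z = 26, attained at (0, 13).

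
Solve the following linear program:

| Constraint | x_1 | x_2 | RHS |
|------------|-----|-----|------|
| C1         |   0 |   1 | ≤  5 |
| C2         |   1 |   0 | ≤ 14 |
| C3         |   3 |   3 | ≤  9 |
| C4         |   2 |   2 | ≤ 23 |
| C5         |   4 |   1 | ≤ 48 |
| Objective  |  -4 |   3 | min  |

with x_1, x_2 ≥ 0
Each vertex is the intersection of two constraint boundaries that also satisfies all remaining constraints:
  x_1 = 0 and x_2 = 0 → (0, 0)
  3x_1 + 3x_2 = 9 and x_2 = 0 → (3, 0)
  3x_1 + 3x_2 = 9 and x_1 = 0 → (0, 3)

Evaluating z = -4x_1 + 3x_2 at each vertex:
  (0, 0): z = 0
  (3, 0): z = -12
  (0, 3): z = 9

The minimum is at (3, 0) with z = -12.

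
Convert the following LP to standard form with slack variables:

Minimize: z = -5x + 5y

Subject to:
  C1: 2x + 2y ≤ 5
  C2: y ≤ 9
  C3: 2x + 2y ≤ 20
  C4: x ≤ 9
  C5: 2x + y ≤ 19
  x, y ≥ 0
min z = -5x + 5y

s.t.
  2x + 2y + s1 = 5
  y + s2 = 9
  2x + 2y + s3 = 20
  x + s4 = 9
  2x + y + s5 = 19
  x, y, s1, s2, s3, s4, s5 ≥ 0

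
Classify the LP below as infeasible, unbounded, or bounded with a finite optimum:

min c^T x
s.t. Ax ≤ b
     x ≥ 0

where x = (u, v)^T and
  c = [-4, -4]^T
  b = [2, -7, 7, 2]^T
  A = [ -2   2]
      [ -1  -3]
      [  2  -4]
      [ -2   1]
Feasible point: (1, 2) satisfies every constraint, so the LP is feasible.
Direction d = (1, 1): for each constraint row a, a·d ≤ 0 —
  (-2)(1) + (2)(1) = 0 ≤ 0
  (-1)(1) + (-3)(1) = -4 ≤ 0
  (2)(1) + (-4)(1) = -2 ≤ 0
  (-2)(1) + (1)(1) = -1 ≤ 0
and d ≥ 0, so (1, 2) + t·d stays feasible for every t ≥ 0. Along this ray z = -4u - 4v changes by -8 per unit t, so z → −∞.

Unbounded — the objective can decrease without bound over the feasible region.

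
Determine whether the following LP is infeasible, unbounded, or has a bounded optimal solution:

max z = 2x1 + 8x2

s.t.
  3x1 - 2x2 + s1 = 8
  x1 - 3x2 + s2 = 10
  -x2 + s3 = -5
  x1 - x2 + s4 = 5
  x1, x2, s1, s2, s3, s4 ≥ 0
Feasible point: (0, 5) satisfies every constraint, so the LP is feasible.
Direction d = (0, 1): for each constraint row a, a·d ≤ 0 —
  (3)(0) + (-2)(1) = -2 ≤ 0
  (1)(0) + (-3)(1) = -3 ≤ 0
  (0)(0) + (-1)(1) = -1 ≤ 0
  (1)(0) + (-1)(1) = -1 ≤ 0
and d ≥ 0, so (0, 5) + t·d stays feasible for every t ≥ 0. Along this ray z = 2x1 + 8x2 changes by 8 per unit t, so z → +∞.

The LP is unbounded; z can be made arbitrarily large.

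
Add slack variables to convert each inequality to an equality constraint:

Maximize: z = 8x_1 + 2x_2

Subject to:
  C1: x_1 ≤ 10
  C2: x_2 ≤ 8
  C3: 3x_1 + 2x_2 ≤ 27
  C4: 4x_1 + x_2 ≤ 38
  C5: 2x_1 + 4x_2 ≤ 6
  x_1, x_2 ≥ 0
max z = 8x_1 + 2x_2

s.t.
  x_1 + s1 = 10
  x_2 + s2 = 8
  3x_1 + 2x_2 + s3 = 27
  4x_1 + x_2 + s4 = 38
  2x_1 + 4x_2 + s5 = 6
  x_1, x_2, s1, s2, s3, s4, s5 ≥ 0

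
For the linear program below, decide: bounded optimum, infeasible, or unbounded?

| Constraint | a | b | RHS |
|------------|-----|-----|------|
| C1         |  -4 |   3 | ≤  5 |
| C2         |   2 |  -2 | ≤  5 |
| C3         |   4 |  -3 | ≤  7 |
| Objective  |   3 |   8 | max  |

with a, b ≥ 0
Feasible point: (0, 0) satisfies every constraint, so the LP is feasible.
Direction d = (3, 4): for each constraint row a, a·d ≤ 0 —
  (-4)(3) + (3)(4) = 0 ≤ 0
  (2)(3) + (-2)(4) = -2 ≤ 0
  (4)(3) + (-3)(4) = 0 ≤ 0
and d ≥ 0, so (0, 0) + t·d stays feasible for every t ≥ 0. Along this ray z = 3a + 8b changes by 41 per unit t, so z → +∞.

Unbounded — the objective can increase without bound over the feasible region.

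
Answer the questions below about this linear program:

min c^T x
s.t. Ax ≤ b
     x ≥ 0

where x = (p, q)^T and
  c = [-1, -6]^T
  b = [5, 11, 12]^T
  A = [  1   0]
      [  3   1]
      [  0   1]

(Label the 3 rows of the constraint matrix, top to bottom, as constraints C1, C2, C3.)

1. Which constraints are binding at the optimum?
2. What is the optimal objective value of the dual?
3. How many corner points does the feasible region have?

1. C2, p ≥ 0
2. -66 (by strong duality, equal to the primal optimum)
3. 3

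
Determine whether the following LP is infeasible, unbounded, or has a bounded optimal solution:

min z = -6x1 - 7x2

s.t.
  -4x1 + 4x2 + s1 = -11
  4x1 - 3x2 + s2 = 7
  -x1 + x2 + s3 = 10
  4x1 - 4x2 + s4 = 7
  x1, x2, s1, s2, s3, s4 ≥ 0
The row 4x1 - 4x2 + s4 = 7 with s4 ≥ 0 requires 4x1 - 4x2 ≤ 7, while the row -4x1 + 4x2 + s1 = -11 with s1 ≥ 0 is equivalent to 4x1 - 4x2 ≥ 11. Together they would need 11 ≤ 4x1 - 4x2 ≤ 7, which is impossible since 11 > 7. No point satisfies all constraints.

The feasible region is empty; the LP is infeasible.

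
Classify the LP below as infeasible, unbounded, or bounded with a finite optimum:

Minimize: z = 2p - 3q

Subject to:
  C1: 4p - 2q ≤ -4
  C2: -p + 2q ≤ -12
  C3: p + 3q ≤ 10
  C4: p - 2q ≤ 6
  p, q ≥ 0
C4 requires p - 2q ≤ 6, while C2 (-p + 2q ≤ -12) is equivalent to p - 2q ≥ 12. Together they would need 12 ≤ p - 2q ≤ 6, which is impossible since 12 > 6. No point satisfies all constraints.

Infeasible — the constraint set is empty.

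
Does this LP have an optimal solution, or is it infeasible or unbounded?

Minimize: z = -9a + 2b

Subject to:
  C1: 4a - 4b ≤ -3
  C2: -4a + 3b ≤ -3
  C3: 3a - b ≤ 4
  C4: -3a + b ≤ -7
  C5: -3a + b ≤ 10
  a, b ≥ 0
C3 requires 3a - b ≤ 4, while C4 (-3a + b ≤ -7) is equivalent to 3a - b ≥ 7. Together they would need 7 ≤ 3a - b ≤ 4, which is impossible since 7 > 4. No point satisfies all constraints.

The feasible region is empty; the LP is infeasible.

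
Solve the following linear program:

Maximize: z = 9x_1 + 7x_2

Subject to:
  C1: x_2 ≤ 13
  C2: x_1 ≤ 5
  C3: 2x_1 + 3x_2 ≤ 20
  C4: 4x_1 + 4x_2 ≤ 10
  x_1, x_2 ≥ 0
x_1 = 2.5, x_2 = 0, z = 22.5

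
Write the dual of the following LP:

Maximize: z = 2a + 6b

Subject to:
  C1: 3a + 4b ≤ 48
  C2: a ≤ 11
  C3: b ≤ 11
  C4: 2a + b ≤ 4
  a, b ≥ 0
Minimize: z = 48y1 + 11y2 + 11y3 + 4y4

Subject to:
  C1: -3y1 - y2 - 2y4 ≤ -2
  C2: -4y1 - y3 - y4 ≤ -6
  y1, y2, y3, y4 ≥ 0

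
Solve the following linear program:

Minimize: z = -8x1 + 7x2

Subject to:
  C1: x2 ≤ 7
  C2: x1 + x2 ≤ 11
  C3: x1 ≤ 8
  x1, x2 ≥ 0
Each vertex is the intersection of two constraint boundaries that also satisfies all remaining constraints:
  x1 = 0 and x2 = 0 → (0, 0)
  x1 = 8 and x2 = 0 → (8, 0)
  x1 + x2 = 11 and x1 = 8 → (8, 3)
  x2 = 7 and x1 + x2 = 11 → (4, 7)
  x2 = 7 and x1 = 0 → (0, 7)

Evaluating z = -8x1 + 7x2 at each vertex:
  (0, 0): z = 0
  (8, 0): z = -64
  (8, 3): z = -43
  (4, 7): z = 17
  (0, 7): z = 49

The minimum is at (8, 0) with z = -64.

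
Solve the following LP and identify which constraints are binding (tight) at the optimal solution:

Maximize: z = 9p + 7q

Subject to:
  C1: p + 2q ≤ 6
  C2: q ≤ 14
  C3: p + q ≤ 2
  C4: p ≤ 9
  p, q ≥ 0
Optimal: p = 2, q = 0
Binding: C3, q ≥ 0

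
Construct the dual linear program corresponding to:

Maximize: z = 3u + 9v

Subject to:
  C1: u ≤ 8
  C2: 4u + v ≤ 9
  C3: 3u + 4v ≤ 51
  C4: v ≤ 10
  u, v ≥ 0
Minimize: z = 8y1 + 9y2 + 51y3 + 10y4

Subject to:
  C1: -y1 - 4y2 - 3y3 ≤ -3
  C2: -y2 - 4y3 - y4 ≤ -9
  y1, y2, y3, y4 ≥ 0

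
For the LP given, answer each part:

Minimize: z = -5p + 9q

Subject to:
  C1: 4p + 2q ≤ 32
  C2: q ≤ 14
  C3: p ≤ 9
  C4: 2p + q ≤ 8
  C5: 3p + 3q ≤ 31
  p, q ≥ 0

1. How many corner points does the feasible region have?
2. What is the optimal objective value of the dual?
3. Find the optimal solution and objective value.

1. 3
2. -20 (by strong duality, equal to the primal optimum)
3. p = 4, q = 0, z = -20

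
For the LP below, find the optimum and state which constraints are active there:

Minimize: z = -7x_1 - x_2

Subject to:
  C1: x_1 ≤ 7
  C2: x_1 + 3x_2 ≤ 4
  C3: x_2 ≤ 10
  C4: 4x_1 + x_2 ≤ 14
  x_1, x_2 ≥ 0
Optimal: x_1 = 3.5, x_2 = 0
Binding: C4, x_2 ≥ 0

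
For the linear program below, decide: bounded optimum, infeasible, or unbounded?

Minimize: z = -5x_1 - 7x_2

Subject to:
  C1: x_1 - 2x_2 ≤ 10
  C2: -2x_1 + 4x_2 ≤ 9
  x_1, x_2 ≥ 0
Feasible point: (0, 0) satisfies every constraint, so the LP is feasible.
Direction d = (2, 1): for each constraint row a, a·d ≤ 0 —
  (1)(2) + (-2)(1) = 0 ≤ 0
  (-2)(2) + (4)(1) = 0 ≤ 0
and d ≥ 0, so (0, 0) + t·d stays feasible for every t ≥ 0. Along this ray z = -5x_1 - 7x_2 changes by -17 per unit t, so z → −∞.

The LP is unbounded; z can be made arbitrarily small.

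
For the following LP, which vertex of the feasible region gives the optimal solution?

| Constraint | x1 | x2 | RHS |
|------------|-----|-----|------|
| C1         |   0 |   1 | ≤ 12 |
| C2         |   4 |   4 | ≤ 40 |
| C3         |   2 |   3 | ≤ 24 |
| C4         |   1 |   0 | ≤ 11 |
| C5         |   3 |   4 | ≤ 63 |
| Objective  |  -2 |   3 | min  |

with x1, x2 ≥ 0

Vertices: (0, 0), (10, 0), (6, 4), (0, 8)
(10, 0) with z = -20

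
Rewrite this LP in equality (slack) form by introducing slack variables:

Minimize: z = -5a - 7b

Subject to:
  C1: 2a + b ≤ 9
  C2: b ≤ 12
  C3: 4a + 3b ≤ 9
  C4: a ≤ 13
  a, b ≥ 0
min z = -5a - 7b

s.t.
  2a + b + s1 = 9
  b + s2 = 12
  4a + 3b + s3 = 9
  a + s4 = 13
  a, b, s1, s2, s3, s4 ≥ 0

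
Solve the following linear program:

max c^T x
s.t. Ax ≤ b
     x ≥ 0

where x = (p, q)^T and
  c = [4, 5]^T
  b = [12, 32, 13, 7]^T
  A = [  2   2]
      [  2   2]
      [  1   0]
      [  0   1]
Each vertex is the intersection of two constraint boundaries that also satisfies all remaining constraints:
  p = 0 and q = 0 → (0, 0)
  2p + 2q = 12 and q = 0 → (6, 0)
  2p + 2q = 12 and p = 0 → (0, 6)

Evaluating z = 4p + 5q at each vertex:
  (0, 0): z = 0
  (6, 0): z = 24
  (0, 6): z = 30

The maximum is at (0, 6) with z = 30.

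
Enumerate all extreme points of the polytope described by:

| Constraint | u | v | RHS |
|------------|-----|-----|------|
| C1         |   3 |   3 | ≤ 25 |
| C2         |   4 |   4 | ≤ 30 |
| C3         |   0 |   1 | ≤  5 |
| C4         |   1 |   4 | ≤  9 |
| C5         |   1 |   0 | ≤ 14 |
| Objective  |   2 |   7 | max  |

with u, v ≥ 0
Each vertex is the intersection of two constraint boundaries that also satisfies all remaining constraints:
  u = 0 and v = 0 → (0, 0)
  4u + 4v = 30 and v = 0 → (7.5, 0)
  4u + 4v = 30 and u + 4v = 9 → (7, 0.5)
  u + 4v = 9 and u = 0 → (0, 2.25)

Vertices: (0, 0), (7.5, 0), (7, 0.5), (0, 2.25)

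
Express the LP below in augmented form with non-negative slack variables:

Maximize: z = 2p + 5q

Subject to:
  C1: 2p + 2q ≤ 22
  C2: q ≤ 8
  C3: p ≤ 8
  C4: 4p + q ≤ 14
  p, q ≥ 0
max z = 2p + 5q

s.t.
  2p + 2q + s1 = 22
  q + s2 = 8
  p + s3 = 8
  4p + q + s4 = 14
  p, q, s1, s2, s3, s4 ≥ 0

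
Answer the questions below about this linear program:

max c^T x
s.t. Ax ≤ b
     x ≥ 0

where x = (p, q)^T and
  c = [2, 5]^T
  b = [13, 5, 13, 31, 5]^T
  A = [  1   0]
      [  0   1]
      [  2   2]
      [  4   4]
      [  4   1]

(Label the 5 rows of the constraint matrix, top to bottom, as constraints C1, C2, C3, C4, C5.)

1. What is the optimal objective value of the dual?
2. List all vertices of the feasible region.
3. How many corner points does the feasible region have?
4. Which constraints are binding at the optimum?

1. 25 (by strong duality, equal to the primal optimum)
2. (0, 0), (1.25, 0), (0, 5)
3. 3
4. C2, C5, p ≥ 0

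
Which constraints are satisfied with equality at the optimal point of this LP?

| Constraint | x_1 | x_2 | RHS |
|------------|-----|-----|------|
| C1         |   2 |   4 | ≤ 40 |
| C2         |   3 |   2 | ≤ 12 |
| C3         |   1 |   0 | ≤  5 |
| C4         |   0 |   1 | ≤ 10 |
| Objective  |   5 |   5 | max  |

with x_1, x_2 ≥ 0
Optimal: x_1 = 0, x_2 = 6
Binding: C2, x_1 ≥ 0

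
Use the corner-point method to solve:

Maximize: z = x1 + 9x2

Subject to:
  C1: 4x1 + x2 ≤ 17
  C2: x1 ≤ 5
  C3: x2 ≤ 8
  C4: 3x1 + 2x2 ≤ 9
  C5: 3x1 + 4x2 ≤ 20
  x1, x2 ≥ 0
x1 = 0, x2 = 4.5, z = 40.5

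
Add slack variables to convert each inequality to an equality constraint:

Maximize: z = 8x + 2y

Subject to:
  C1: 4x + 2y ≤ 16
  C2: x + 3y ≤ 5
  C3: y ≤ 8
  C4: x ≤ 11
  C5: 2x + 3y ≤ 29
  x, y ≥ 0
max z = 8x + 2y

s.t.
  4x + 2y + s1 = 16
  x + 3y + s2 = 5
  y + s3 = 8
  x + s4 = 11
  2x + 3y + s5 = 29
  x, y, s1, s2, s3, s4, s5 ≥ 0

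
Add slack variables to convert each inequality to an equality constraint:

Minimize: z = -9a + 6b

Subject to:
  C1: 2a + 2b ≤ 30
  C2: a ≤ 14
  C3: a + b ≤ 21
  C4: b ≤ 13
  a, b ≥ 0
min z = -9a + 6b

s.t.
  2a + 2b + s1 = 30
  a + s2 = 14
  a + b + s3 = 21
  b + s4 = 13
  a, b, s1, s2, s3, s4 ≥ 0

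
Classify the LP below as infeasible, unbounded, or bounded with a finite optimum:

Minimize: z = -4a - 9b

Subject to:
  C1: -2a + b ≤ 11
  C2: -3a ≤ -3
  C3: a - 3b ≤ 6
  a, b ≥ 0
Feasible point: (1, 0) satisfies every constraint, so the LP is feasible.
Direction d = (1, 1): for each constraint row a, a·d ≤ 0 —
  (-2)(1) + (1)(1) = -1 ≤ 0
  (-3)(1) + (0)(1) = -3 ≤ 0
  (1)(1) + (-3)(1) = -2 ≤ 0
and d ≥ 0, so (1, 0) + t·d stays feasible for every t ≥ 0. Along this ray z = -4a - 9b changes by -13 per unit t, so z → −∞.

Unbounded — the objective can decrease without bound over the feasible region.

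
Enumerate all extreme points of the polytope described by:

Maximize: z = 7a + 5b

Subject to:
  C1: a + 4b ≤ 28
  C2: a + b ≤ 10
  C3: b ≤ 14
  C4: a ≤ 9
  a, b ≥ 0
Each vertex is the intersection of two constraint boundaries that also satisfies all remaining constraints:
  a = 0 and b = 0 → (0, 0)
  a = 9 and b = 0 → (9, 0)
  a + b = 10 and a = 9 → (9, 1)
  a + 4b = 28 and a + b = 10 → (4, 6)
  a + 4b = 28 and a = 0 → (0, 7)

Vertices: (0, 0), (9, 0), (9, 1), (4, 6), (0, 7)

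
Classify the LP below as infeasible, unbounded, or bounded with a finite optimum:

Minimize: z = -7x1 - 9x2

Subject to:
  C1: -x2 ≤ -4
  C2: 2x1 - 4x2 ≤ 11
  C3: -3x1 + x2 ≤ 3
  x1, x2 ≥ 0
Feasible point: (1, 4) satisfies every constraint, so the LP is feasible.
Direction d = (1, 1): for each constraint row a, a·d ≤ 0 —
  (0)(1) + (-1)(1) = -1 ≤ 0
  (2)(1) + (-4)(1) = -2 ≤ 0
  (-3)(1) + (1)(1) = -2 ≤ 0
and d ≥ 0, so (1, 4) + t·d stays feasible for every t ≥ 0. Along this ray z = -7x1 - 9x2 changes by -16 per unit t, so z → −∞.

The LP is unbounded; z can be made arbitrarily small.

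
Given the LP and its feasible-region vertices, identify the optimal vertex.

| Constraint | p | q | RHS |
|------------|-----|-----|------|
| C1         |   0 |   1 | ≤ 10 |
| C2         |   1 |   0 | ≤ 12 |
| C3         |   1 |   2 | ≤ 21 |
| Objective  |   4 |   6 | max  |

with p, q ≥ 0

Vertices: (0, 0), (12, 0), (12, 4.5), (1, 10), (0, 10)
Evaluating z = 4p + 6q at each vertex:
  (0, 0): z = 0
  (12, 0): z = 48
  (12, 4.5): z = 75
  (1, 10): z = 64
  (0, 10): z = 60

The largest value is z = 75, attained at (12, 4.5).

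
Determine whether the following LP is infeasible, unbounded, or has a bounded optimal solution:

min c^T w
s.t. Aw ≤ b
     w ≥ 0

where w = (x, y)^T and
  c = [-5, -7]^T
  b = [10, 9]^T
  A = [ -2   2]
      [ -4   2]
Feasible point: (0, 0) satisfies every constraint, so the LP is feasible.
Direction d = (1, 0): for each constraint row a, a·d ≤ 0 —
  (-2)(1) + (2)(0) = -2 ≤ 0
  (-4)(1) + (2)(0) = -4 ≤ 0
and d ≥ 0, so (0, 0) + t·d stays feasible for every t ≥ 0. Along this ray z = -5x - 7y changes by -5 per unit t, so z → −∞.

Unbounded: there is a feasible ray along which z → −∞.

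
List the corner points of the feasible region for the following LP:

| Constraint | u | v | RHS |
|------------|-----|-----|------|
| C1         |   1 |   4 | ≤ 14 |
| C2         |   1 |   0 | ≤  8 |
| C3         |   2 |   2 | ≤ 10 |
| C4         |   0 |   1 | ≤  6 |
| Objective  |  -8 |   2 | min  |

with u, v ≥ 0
Each vertex is the intersection of two constraint boundaries that also satisfies all remaining constraints:
  u = 0 and v = 0 → (0, 0)
  2u + 2v = 10 and v = 0 → (5, 0)
  u + 4v = 14 and 2u + 2v = 10 → (2, 3)
  u + 4v = 14 and u = 0 → (0, 3.5)

Vertices: (0, 0), (5, 0), (2, 3), (0, 3.5)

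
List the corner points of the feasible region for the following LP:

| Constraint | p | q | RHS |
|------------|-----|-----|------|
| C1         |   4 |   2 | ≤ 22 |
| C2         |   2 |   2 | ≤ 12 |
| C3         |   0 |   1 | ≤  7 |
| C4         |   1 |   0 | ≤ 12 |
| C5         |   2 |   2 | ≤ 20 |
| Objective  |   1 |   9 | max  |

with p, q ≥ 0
Each vertex is the intersection of two constraint boundaries that also satisfies all remaining constraints:
  p = 0 and q = 0 → (0, 0)
  4p + 2q = 22 and q = 0 → (5.5, 0)
  4p + 2q = 22 and 2p + 2q = 12 → (5, 1)
  2p + 2q = 12 and p = 0 → (0, 6)

Vertices: (0, 0), (5.5, 0), (5, 1), (0, 6)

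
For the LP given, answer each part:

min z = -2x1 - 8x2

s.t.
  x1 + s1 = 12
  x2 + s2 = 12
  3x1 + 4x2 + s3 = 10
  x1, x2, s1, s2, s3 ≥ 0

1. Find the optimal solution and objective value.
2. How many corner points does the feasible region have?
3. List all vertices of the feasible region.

1. x1 = 0, x2 = 2.5, z = -20
2. 3
3. (0, 0), (3.333, 0), (0, 2.5)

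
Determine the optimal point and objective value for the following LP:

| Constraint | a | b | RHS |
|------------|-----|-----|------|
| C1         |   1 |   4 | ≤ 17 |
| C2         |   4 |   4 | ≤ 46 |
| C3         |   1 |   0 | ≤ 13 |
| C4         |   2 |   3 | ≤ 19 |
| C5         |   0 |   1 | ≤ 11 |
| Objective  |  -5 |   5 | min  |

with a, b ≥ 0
Each vertex is the intersection of two constraint boundaries that also satisfies all remaining constraints:
  a = 0 and b = 0 → (0, 0)
  2a + 3b = 19 and b = 0 → (9.5, 0)
  a + 4b = 17 and 2a + 3b = 19 → (5, 3)
  a + 4b = 17 and a = 0 → (0, 4.25)

Evaluating z = -5a + 5b at each vertex:
  (0, 0): z = 0
  (9.5, 0): z = -47.5
  (5, 3): z = -10
  (0, 4.25): z = 21.25

The minimum is at (9.5, 0) with z = -47.5.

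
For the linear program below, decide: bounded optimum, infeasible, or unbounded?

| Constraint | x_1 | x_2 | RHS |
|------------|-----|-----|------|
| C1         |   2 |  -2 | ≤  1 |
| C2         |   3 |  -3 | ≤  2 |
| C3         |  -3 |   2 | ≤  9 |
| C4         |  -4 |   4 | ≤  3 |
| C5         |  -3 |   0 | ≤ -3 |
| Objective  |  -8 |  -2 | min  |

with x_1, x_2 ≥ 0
Feasible point: (1, 1) satisfies every constraint, so the LP is feasible.
Direction d = (1, 1): for each constraint row a, a·d ≤ 0 —
  (2)(1) + (-2)(1) = 0 ≤ 0
  (3)(1) + (-3)(1) = 0 ≤ 0
  (-3)(1) + (2)(1) = -1 ≤ 0
  (-4)(1) + (4)(1) = 0 ≤ 0
  (-3)(1) + (0)(1) = -3 ≤ 0
and d ≥ 0, so (1, 1) + t·d stays feasible for every t ≥ 0. Along this ray z = -8x_1 - 2x_2 changes by -10 per unit t, so z → −∞.

Unbounded — the objective can decrease without bound over the feasible region.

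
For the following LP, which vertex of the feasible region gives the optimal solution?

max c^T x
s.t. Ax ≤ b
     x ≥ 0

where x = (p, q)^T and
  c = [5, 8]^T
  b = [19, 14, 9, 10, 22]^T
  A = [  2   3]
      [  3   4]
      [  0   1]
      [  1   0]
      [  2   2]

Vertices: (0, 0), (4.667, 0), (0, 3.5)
Evaluating z = 5p + 8q at each vertex:
  (0, 0): z = 0
  (4.667, 0): z = 23.33
  (0, 3.5): z = 28

The largest value is z = 28, attained at (0, 3.5).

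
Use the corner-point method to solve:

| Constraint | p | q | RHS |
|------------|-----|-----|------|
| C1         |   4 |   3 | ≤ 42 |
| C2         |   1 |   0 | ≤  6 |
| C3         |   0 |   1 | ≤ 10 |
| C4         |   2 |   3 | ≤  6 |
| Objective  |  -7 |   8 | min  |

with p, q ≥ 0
Each vertex is the intersection of two constraint boundaries that also satisfies all remaining constraints:
  p = 0 and q = 0 → (0, 0)
  2p + 3q = 6 and q = 0 → (3, 0)
  2p + 3q = 6 and p = 0 → (0, 2)

Evaluating z = -7p + 8q at each vertex:
  (0, 0): z = 0
  (3, 0): z = -21
  (0, 2): z = 16

The minimum is at (3, 0) with z = -21.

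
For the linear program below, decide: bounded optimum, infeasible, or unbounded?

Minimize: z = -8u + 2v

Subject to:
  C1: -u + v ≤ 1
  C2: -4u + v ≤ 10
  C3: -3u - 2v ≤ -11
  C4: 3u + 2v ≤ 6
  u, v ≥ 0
C4 requires 3u + 2v ≤ 6, while C3 (-3u - 2v ≤ -11) is equivalent to 3u + 2v ≥ 11. Together they would need 11 ≤ 3u + 2v ≤ 6, which is impossible since 11 > 6. No point satisfies all constraints.

Infeasible — the constraint set is empty.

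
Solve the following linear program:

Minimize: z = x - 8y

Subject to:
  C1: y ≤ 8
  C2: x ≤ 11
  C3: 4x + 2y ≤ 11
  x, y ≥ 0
x = 0, y = 5.5, z = -44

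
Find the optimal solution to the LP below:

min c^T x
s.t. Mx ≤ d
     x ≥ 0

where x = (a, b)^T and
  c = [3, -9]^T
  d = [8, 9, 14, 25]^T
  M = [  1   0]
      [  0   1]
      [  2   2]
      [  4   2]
a = 0, b = 7, z = -63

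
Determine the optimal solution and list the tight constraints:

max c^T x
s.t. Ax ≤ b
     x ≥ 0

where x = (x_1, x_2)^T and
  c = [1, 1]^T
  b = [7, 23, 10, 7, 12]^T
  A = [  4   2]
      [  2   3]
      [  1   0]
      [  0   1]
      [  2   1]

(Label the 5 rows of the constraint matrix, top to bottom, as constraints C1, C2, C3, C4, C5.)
Optimal: x_1 = 0, x_2 = 3.5
Slack at optimum:
  C1: slack = 0 (binding)
  C2: slack = 12.5
  C3: slack = 10
  C4: slack = 3.5
  C5: slack = 8.5
  x_1 ≥ 0: x_1 = 0 (binding)
  x_2 ≥ 0: x_2 = 3.5
Binding constraints: C1, x_1 ≥ 0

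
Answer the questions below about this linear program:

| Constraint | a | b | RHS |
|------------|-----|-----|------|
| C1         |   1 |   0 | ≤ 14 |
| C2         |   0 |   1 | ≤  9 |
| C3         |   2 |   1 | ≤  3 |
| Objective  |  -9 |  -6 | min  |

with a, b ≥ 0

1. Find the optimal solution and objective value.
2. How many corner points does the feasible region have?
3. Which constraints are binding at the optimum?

1. a = 0, b = 3, z = -18
2. 3
3. C3, a ≥ 0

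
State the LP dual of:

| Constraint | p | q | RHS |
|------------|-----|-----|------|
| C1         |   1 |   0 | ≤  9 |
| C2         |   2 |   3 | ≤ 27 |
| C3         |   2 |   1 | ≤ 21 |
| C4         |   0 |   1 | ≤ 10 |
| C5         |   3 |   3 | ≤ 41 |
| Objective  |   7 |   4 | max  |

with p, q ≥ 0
Minimize: z = 9y1 + 27y2 + 21y3 + 10y4 + 41y5

Subject to:
  C1: -y1 - 2y2 - 2y3 - 3y5 ≤ -7
  C2: -3y2 - y3 - y4 - 3y5 ≤ -4
  y1, y2, y3, y4, y5 ≥ 0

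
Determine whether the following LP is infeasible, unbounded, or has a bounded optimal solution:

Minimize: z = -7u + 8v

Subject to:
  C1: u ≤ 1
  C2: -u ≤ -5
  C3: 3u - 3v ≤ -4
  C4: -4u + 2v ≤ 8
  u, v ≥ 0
C1 requires u ≤ 1, while C2 (-u ≤ -5) is equivalent to u ≥ 5. Together they would need 5 ≤ u ≤ 1, which is impossible since 5 > 1. No point satisfies all constraints.

The feasible region is empty; the LP is infeasible.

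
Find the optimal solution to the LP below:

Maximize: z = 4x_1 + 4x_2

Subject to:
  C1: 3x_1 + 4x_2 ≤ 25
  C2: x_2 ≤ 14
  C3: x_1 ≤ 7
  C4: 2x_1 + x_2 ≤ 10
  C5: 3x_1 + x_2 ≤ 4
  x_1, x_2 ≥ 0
Each vertex is the intersection of two constraint boundaries that also satisfies all remaining constraints:
  x_1 = 0 and x_2 = 0 → (0, 0)
  3x_1 + x_2 = 4 and x_2 = 0 → (1.333, 0)
  3x_1 + x_2 = 4 and x_1 = 0 → (0, 4)

Evaluating z = 4x_1 + 4x_2 at each vertex:
  (0, 0): z = 0
  (1.333, 0): z = 5.333
  (0, 4): z = 16

The maximum is at (0, 4) with z = 16.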